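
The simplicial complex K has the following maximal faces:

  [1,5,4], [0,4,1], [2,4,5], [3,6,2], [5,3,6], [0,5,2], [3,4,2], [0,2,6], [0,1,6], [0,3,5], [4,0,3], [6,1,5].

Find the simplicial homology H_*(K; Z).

H_0 = Z,  H_1 = Z/2,  H_2 = 0.

We work with the vertex ordering 0 < 1 < 2 < 3 < 4 < 5 < 6. The simplices of K, each written with vertices in increasing order, are:

  0-simplices (7): [0], [1], [2], [3], [4], [5], [6]
  1-simplices (18): [0,1], [0,2], [0,3], [0,4], [0,5], [0,6], [1,4], [1,5], [1,6], [2,3], [2,4], [2,5], [2,6], [3,4], [3,5], [3,6], [4,5], [5,6]
  2-simplices (12): [0,1,4], [0,1,6], [0,2,5], [0,2,6], [0,3,4], [0,3,5], [1,4,5], [1,5,6], [2,3,4], [2,3,6], [2,4,5], [3,5,6]

so the chain groups are C_0 ≅ Z^7, C_1 ≅ Z^18, C_2 ≅ Z^12.

The boundary map ∂_1: C_1 → C_0 is given by ∂[p,q] = [q] − [p]. For instance
  ∂[1,5] = [5] − [1].
This gives a 7×18 integer matrix of rank 6; reducing to Smith normal form yields diagonal entries (1,1,1,1,1,1).

The boundary map ∂_2: C_2 → C_1 acts by ∂[p,q,r] = [q,r] − [p,r] + [p,q]. For instance
  ∂[1,5,6] = [5,6] − [1,6] + [1,5],
  ∂[0,1,6] = [1,6] − [0,6] + [0,1].
The 18×12 boundary matrix has rank 12 and Smith normal form diag(1,1,1,1,1,1,1,1,1,1,1,2).

Computing H_k = (kernel of ∂_k) / (image of ∂_{k+1}):

  H_0: rank C_0 − rank ∂_1 = 7 − 6 = 1, and the invariant factors of ∂_1 are all 1, so H_0 = Z.
  H_1: rank ker ∂_1 − rank ∂_2 = (18 − 6) − 12 = 0, and ∂_2 has invariant factor 2 > 1, so H_1 = Z/2.
  H_2: rank ker ∂_2 − rank ∂_3 = (12 − 12) − 0 = 0, and there is no ∂_3, so H_2 = 0.

(K is a triangulation of the real projective plane RP^2.)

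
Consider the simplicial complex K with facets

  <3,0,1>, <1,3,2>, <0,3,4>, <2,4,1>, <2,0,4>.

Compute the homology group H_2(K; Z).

Fix the vertex order 0 < 1 < 2 < 3 < 4 and write every simplex with vertices in increasing order. Then dim K = 2 and the simplices of K are:

  0-simplices (5): [0], [1], [2], [3], [4]
  1-simplices (10): [0,1], [0,2], [0,3], [0,4], [1,2], [1,3], [1,4], [2,3], [2,4], [3,4]
  2-simplices (5): [0,1,3], [0,2,4], [0,3,4], [1,2,3], [1,2,4]

so the chain groups are C_0 ≅ Z^5, C_1 ≅ Z^10, C_2 ≅ Z^5.

The boundary map ∂_1: C_1 → C_0 is given by ∂[p,q] = [q] − [p]. For instance
  ∂[0,2] = [2] − [0].
As a 5×10 matrix over Z this has rank 4, with invariant factors (1,1,1,1).

The boundary map ∂_2: C_2 → C_1 acts by ∂[p,q,r] = [q,r] − [p,r] + [p,q]. For instance
  ∂[0,2,4] = [2,4] − [0,4] + [0,2],
  ∂[1,2,4] = [2,4] − [1,4] + [1,2].
As a 10×5 matrix over Z this has rank 5, with invariant factors (1,1,1,1,1).

Reading off H_k = ker ∂_k / im ∂_{k+1}:

  H_2: rank ker ∂_2 − rank ∂_3 = (5 − 5) − 0 = 0, and there is no ∂_3, so H_2 = 0.

H_2 ≅ 0.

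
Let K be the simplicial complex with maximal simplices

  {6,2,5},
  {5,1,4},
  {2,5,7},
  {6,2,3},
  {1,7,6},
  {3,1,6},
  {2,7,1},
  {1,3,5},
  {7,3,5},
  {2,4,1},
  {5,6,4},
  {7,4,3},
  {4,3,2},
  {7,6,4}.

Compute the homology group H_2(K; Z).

Order the vertices as 1 < 2 < 3 < 4 < 5 < 6 < 7. Listing each simplex with vertices in this order, K has dimension 2 with simplices:

  0-simplices (7): [1], [2], [3], [4], [5], [6], [7]
  1-simplices (21): [1,2], [1,3], [1,4], [1,5], [1,6], [1,7], [2,3], [2,4], [2,5], [2,6], [2,7], [3,4], [3,5], [3,6], [3,7], [4,5], [4,6], [4,7], [5,6], [5,7], [6,7]
  2-simplices (14): [1,2,4], [1,2,7], [1,3,5], [1,3,6], [1,4,5], [1,6,7], [2,3,4], [2,3,6], [2,5,6], [2,5,7], [3,4,7], [3,5,7], [4,5,6], [4,6,7]

Hence C_0 ≅ Z^7, C_1 ≅ Z^21, C_2 ≅ Z^14.

Boundary ∂_1: C_1 → C_0 sends each edge [p,q] (with p < q) to q − p.
As a 7×21 matrix over Z this has rank 6, with invariant factors (1,1,1,1,1,1).

∂_2: C_2 → C_1 maps a triangle to the signed sum of its edges. For instance
  ∂[2,3,6] = [3,6] − [2,6] + [2,3],
  ∂[1,2,4] = [2,4] − [1,4] + [1,2].
As a 21×14 matrix over Z this has rank 13, with invariant factors (1,1,1,1,1,1,1,1,1,1,1,1,1).

Reading off H_k = ker ∂_k / im ∂_{k+1}:

  H_2: rank ker ∂_2 − rank ∂_3 = (14 − 13) − 0 = 1, and there is no ∂_3, so H_2 = Z.

H_2 = Z.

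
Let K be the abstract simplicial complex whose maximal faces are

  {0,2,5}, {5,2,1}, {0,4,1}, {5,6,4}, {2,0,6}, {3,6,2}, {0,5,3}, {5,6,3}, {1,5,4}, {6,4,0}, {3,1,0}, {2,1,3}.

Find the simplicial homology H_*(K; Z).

H_0 ≅ Z,  H_1 ≅ Z_2,  H_2 = 0.

Order the vertices as 0 < 1 < 2 < 3 < 4 < 5 < 6. Listing each simplex with vertices in this order, K has dimension 2 with simplices:

  0-simplices (7): [0], [1], [2], [3], [4], [5], [6]
  1-simplices (18): [0,1], [0,2], [0,3], [0,4], [0,5], [0,6], [1,2], [1,3], [1,4], [1,5], [2,3], [2,5], [2,6], [3,5], [3,6], [4,5], [4,6], [5,6]
  2-simplices (12): [0,1,3], [0,1,4], [0,2,5], [0,2,6], [0,3,5], [0,4,6], [1,2,3], [1,2,5], [1,4,5], [2,3,6], [3,5,6], [4,5,6]

giving chain groups C_0 ≅ Z^7, C_1 ≅ Z^18, C_2 ≅ Z^12.

The boundary map ∂_1: C_1 → C_0 maps an edge to its endpoints' difference, ∂[p,q] = q − p. For instance
  ∂[2,3] = [3] − [2].
The resulting 7×18 matrix has rank 6, and its Smith normal form has invariant factors (1,1,1,1,1,1).

Boundary ∂_2: C_2 → C_1 sends each 2-simplex [p,q,r] to [q,r] − [p,r] + [p,q]. For instance
  ∂[0,4,6] = [4,6] − [0,6] + [0,4],
  ∂[1,2,5] = [2,5] − [1,5] + [1,2].
The resulting 18×12 matrix has rank 12, and its Smith normal form has invariant factors (1,1,1,1,1,1,1,1,1,1,1,2).

From H_k ≅ ker(∂_k) / im(∂_{k+1}) we obtain:

  H_0: rank C_0 − rank ∂_1 = 7 − 6 = 1, and the invariant factors of ∂_1 are all 1, so H_0 ≅ Z.
  H_1: rank ker ∂_1 − rank ∂_2 = (18 − 6) − 12 = 0, and ∂_2 has invariant factor 2 > 1, so H_1 ≅ Z_2.
  H_2: rank ker ∂_2 − rank ∂_3 = (12 − 12) − 0 = 0, and there is no ∂_3, so H_2 ≅ 0.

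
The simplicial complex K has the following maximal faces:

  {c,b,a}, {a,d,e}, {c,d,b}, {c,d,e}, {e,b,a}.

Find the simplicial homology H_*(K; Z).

Take the total order a < b < c < d < e on the vertex set. Then K (dimension 2) consists of the simplices:

  0-simplices (5): a, b, c, d, e
  1-simplices (10): ab, ac, ad, ae, bc, bd, be, cd, ce, de
  2-simplices (5): abc, abe, ade, bcd, cde

so the chain groups are C_0 ≅ Z^5, C_1 ≅ Z^10, C_2 ≅ Z^5.

∂_1: C_1 → C_0 sends each edge [p,q] (with p < q) to q − p. For instance
  ∂ac = c − a.
The resulting 5×10 matrix has rank 4, and its Smith normal form has invariant factors (1,1,1,1).

∂_2: C_2 → C_1 acts by ∂[p,q,r] = [q,r] − [p,r] + [p,q]. For instance
  ∂cde = de − ce + cd,
  ∂ade = de − ae + ad.
The 10×5 boundary matrix has rank 5 and Smith normal form diag(1,1,1,1,1).

Computing H_k = (kernel of ∂_k) / (image of ∂_{k+1}):

  H_0: rank C_0 − rank ∂_1 = 5 − 4 = 1, and the invariant factors of ∂_1 are all 1, so H_0 = Z.
  H_1: rank ker ∂_1 − rank ∂_2 = (10 − 4) − 5 = 1, and the invariant factors of ∂_2 are all 1, so H_1 = Z.
  H_2: rank ker ∂_2 − rank ∂_3 = (5 − 5) − 0 = 0, and there is no ∂_3, so H_2 = 0.

H_0 ≅ Z,  H_1 ≅ Z,  H_2 = 0.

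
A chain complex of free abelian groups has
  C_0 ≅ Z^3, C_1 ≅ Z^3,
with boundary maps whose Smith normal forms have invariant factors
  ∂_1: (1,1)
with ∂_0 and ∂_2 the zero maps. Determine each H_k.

H_0: b_0 = 3 − 0 − 2 = 1; torsion from ∂_1 factors > 1: none. So H_0 = Z.
H_1: b_1 = 3 − 2 − 0 = 1; torsion from ∂_2 factors > 1: none. So H_1 = Z.

H_0 = Z,  H_1 = Z.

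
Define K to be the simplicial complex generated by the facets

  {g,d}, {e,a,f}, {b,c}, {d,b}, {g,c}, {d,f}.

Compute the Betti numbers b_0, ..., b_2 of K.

b_0 = 1, b_1 = 1, b_2 = 0.

Fix the vertex order a < b < c < d < e < f < g and write every simplex with vertices in increasing order. Then dim K = 2 and the simplices of K are:

  0-simplices (7): a, b, c, d, e, f, g
  1-simplices (8): ae, af, bc, bd, cg, df, dg, ef
  2-simplices (1): aef

Hence C_0 ≅ Z^7, C_1 ≅ Z^8, C_2 ≅ Z^1.

∂_1: C_1 → C_0 is given by ∂[p,q] = [q] − [p].
As a 7×8 matrix over Z this has rank 6, with invariant factors (1,1,1,1,1,1).

∂_2: C_2 → C_1 sends each 2-simplex [p,q,r] to [q,r] − [p,r] + [p,q]. For instance
  ∂aef = ef − af + ae.
The resulting 8×1 matrix has rank 1, and its Smith normal form has invariant factors (1).

From H_k ≅ ker(∂_k) / im(∂_{k+1}) we obtain:

  H_0: rank C_0 − rank ∂_1 = 7 − 6 = 1, and the invariant factors of ∂_1 are all 1, so H_0 ≅ Z.
  H_1: rank ker ∂_1 − rank ∂_2 = (8 − 6) − 1 = 1, and the invariant factors of ∂_2 are all 1, so H_1 ≅ Z.
  H_2: rank ker ∂_2 − rank ∂_3 = (1 − 1) − 0 = 0, and there is no ∂_3, so H_2 ≅ 0.

As a check, the Euler characteristic is 7 − 8 + 1 = 0, which agrees with 1 − 1 + 0 = 0.

Hence the Betti numbers are b_0 = 1, b_1 = 1, b_2 = 0.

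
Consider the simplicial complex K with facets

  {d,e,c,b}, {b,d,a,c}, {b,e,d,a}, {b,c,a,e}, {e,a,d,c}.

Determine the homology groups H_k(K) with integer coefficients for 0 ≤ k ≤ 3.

H_0 = Z,  H_1 = 0,  H_2 = 0,  H_3 = Z.

Fix the vertex order a < b < c < d < e and write every simplex with vertices in increasing order. Then dim K = 3 and the simplices of K are:

  0-simplices (5): a, b, c, d, e
  1-simplices (10): ab, ac, ad, ae, bc, bd, be, cd, ce, de
  2-simplices (10): abc, abd, abe, acd, ace, ade, bcd, bce, bde, cde
  3-simplices (5): abcd, abce, abde, acde, bcde

so the chain groups are C_0 ≅ Z^5, C_1 ≅ Z^10, C_2 ≅ Z^10, C_3 ≅ Z^5.

Boundary ∂_1: C_1 → C_0 sends each edge [p,q] (with p < q) to q − p. For instance
  ∂ae = e − a.
The 5×10 boundary matrix has rank 4 and Smith normal form diag(1,1,1,1).

The boundary map ∂_2: C_2 → C_1 maps a triangle to the signed sum of its edges. For instance
  ∂ace = ce − ae + ac,
  ∂bce = ce − be + bc.
This gives a 10×10 integer matrix of rank 6; reducing to Smith normal form yields diagonal entries (1,1,1,1,1,1).

The boundary map ∂_3: C_3 → C_2 sends each 3-simplex σ to the alternating sum Σ_i (−1)^i (σ with its i-th vertex removed). For instance
  ∂abcd = bcd − acd + abd − abc,
  ∂acde = cde − ade + ace − acd.
As a 10×5 matrix over Z this has rank 4, with invariant factors (1,1,1,1).

From H_k ≅ ker(∂_k) / im(∂_{k+1}) we obtain:

  H_0: rank C_0 − rank ∂_1 = 5 − 4 = 1, and the invariant factors of ∂_1 are all 1, so H_0 ≅ Z.
  H_1: rank ker ∂_1 − rank ∂_2 = (10 − 4) − 6 = 0, and the invariant factors of ∂_2 are all 1, so H_1 ≅ 0.
  H_2: rank ker ∂_2 − rank ∂_3 = (10 − 6) − 4 = 0, and the invariant factors of ∂_3 are all 1, so H_2 ≅ 0.
  H_3: rank ker ∂_3 − rank ∂_4 = (5 − 4) − 0 = 1, and there is no ∂_4, so H_3 ≅ Z.

As a check, the Euler characteristic is 5 − 10 + 10 − 5 = 0, which agrees with 1 − 0 + 0 − 1 = 0.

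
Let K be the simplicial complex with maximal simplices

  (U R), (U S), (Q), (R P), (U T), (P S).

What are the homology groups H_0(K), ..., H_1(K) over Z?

Order the vertices as P < Q < R < S < T < U. Listing each simplex with vertices in this order, K has dimension 1 with simplices:

  0-simplices (6): P, Q, R, S, T, U
  1-simplices (5): PR, PS, RU, SU, TU

Hence C_0 ≅ Z^6, C_1 ≅ Z^5.

The boundary map ∂_1: C_1 → C_0 is given by ∂[p,q] = [q] − [p]. For instance
  ∂SU = U − S.
As a 6×5 matrix over Z this has rank 4, with invariant factors (1,1,1,1).

Now H_k = ker ∂_k / im ∂_{k+1}, so:

  H_0: rank C_0 − rank ∂_1 = 6 − 4 = 2, and the invariant factors of ∂_1 are all 1, so H_0 = Z^2.
  H_1: rank ker ∂_1 − rank ∂_2 = (5 − 4) − 0 = 1, and there is no ∂_2, so H_1 = Z.

H_0 = Z^2,  H_1 = Z.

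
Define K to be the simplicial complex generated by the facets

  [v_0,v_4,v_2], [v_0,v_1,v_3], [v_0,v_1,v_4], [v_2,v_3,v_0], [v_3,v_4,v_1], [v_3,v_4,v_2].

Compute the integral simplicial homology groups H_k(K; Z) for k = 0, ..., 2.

H_0 ≅ Z,  H_1 = 0,  H_2 ≅ Z.

Fix the vertex order v_0 < v_1 < v_2 < v_3 < v_4 and write every simplex with vertices in increasing order. Then dim K = 2 and the simplices of K are:

  0-simplices (5): [v_0], [v_1], [v_2], [v_3], [v_4]
  1-simplices (9): [v_0,v_1], [v_0,v_2], [v_0,v_3], [v_0,v_4], [v_1,v_3], [v_1,v_4], [v_2,v_3], [v_2,v_4], [v_3,v_4]
  2-simplices (6): [v_0,v_1,v_3], [v_0,v_1,v_4], [v_0,v_2,v_3], [v_0,v_2,v_4], [v_1,v_3,v_4], [v_2,v_3,v_4]

so the chain groups are C_0 ≅ Z^5, C_1 ≅ Z^9, C_2 ≅ Z^6.

The boundary map ∂_1: C_1 → C_0 maps an edge to its endpoints' difference, ∂[p,q] = q − p. For instance
  ∂[v_0,v_4] = [v_4] − [v_0].
This gives a 5×9 integer matrix of rank 4; reducing to Smith normal form yields diagonal entries (1,1,1,1).

Boundary ∂_2: C_2 → C_1 maps a triangle to the signed sum of its edges. For instance
  ∂[v_0,v_2,v_3] = [v_2,v_3] − [v_0,v_3] + [v_0,v_2],
  ∂[v_0,v_1,v_3] = [v_1,v_3] − [v_0,v_3] + [v_0,v_1].
As a 9×6 matrix over Z this has rank 5, with invariant factors (1,1,1,1,1).

Now H_k = ker ∂_k / im ∂_{k+1}, so:

  H_0: rank C_0 − rank ∂_1 = 5 − 4 = 1, and the invariant factors of ∂_1 are all 1, so H_0 = Z.
  H_1: rank ker ∂_1 − rank ∂_2 = (9 − 4) − 5 = 0, and the invariant factors of ∂_2 are all 1, so H_1 = 0.
  H_2: rank ker ∂_2 − rank ∂_3 = (6 − 5) − 0 = 1, and there is no ∂_3, so H_2 = Z.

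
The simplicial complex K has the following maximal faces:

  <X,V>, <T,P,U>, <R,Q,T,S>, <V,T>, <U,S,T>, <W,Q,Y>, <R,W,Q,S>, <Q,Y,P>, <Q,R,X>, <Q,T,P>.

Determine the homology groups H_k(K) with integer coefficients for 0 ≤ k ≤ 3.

Take the total order P < Q < R < S < T < U < V < W < X < Y on the vertex set. Then K (dimension 3) consists of the simplices:

  0-simplices (10): P, Q, R, S, T, U, V, W, X, Y
  1-simplices (21): PQ, PT, PU, PY, QR, QS, QT, QW, QX, QY, RS, RT, RW, RX, ST, SU, SW, TU, TV, VX, WY
  2-simplices (13): PQT, PQY, PTU, QRS, QRT, QRW, QRX, QST, QSW, QWY, RST, RSW, STU
  3-simplices (2): QRST, QRSW

so the chain groups are C_0 ≅ Z^10, C_1 ≅ Z^21, C_2 ≅ Z^13, C_3 ≅ Z^2.

∂_1: C_1 → C_0 sends each edge [p,q] (with p < q) to q − p. For instance
  ∂RW = W − R.
The 10×21 boundary matrix has rank 9 and Smith normal form diag(1,1,1,1,1,1,1,1,1).

Boundary ∂_2: C_2 → C_1 acts by ∂[p,q,r] = [q,r] − [p,r] + [p,q]. For instance
  ∂QWY = WY − QY + QW,
  ∂QRX = RX − QX + QR.
The resulting 21×13 matrix has rank 11, and its Smith normal form has invariant factors (1,1,1,1,1,1,1,1,1,1,1).

∂_3: C_3 → C_2 sends each 3-simplex σ to the alternating sum Σ_i (−1)^i (σ with its i-th vertex removed). For instance
  ∂QRSW = RSW − QSW + QRW − QRS,
  ∂QRST = RST − QST + QRT − QRS.
This gives a 13×2 integer matrix of rank 2; reducing to Smith normal form yields diagonal entries (1,1).

Reading off H_k = ker ∂_k / im ∂_{k+1}:

  H_0: rank C_0 − rank ∂_1 = 10 − 9 = 1, and the invariant factors of ∂_1 are all 1, so H_0 ≅ Z.
  H_1: rank ker ∂_1 − rank ∂_2 = (21 − 9) − 11 = 1, and the invariant factors of ∂_2 are all 1, so H_1 ≅ Z.
  H_2: rank ker ∂_2 − rank ∂_3 = (13 − 11) − 2 = 0, and the invariant factors of ∂_3 are all 1, so H_2 ≅ 0.
  H_3: rank ker ∂_3 − rank ∂_4 = (2 − 2) − 0 = 0, and there is no ∂_4, so H_3 ≅ 0.

As a check, the Euler characteristic is 10 − 21 + 13 − 2 = 0, which agrees with 1 − 1 + 0 − 0 = 0.

H_0 = Z,  H_1 = Z,  H_2 = 0,  H_3 = 0.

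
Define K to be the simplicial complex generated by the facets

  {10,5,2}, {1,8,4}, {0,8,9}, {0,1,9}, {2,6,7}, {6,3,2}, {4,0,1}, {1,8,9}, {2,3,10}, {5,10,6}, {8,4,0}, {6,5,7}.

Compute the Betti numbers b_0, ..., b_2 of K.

b_0 = 2, b_1 = 1, b_2 = 1.

Order the vertices as 0 < 1 < 2 < 3 < 4 < 5 < 6 < 7 < 8 < 9 < 10. Listing each simplex with vertices in this order, K has dimension 2 with simplices:

  0-simplices (11): [0], [1], [2], [3], [4], [5], [6], [7], [8], [9], [10]
  1-simplices (21): [0,1], [0,4], [0,8], [0,9], [1,4], [1,8], [1,9], [2,3], [2,5], [2,6], [2,7], [2,10], [3,6], [3,10], [4,8], [5,6], [5,7], [5,10], [6,7], [6,10], [8,9]
  2-simplices (12): [0,1,4], [0,1,9], [0,4,8], [0,8,9], [1,4,8], [1,8,9], [2,3,6], [2,3,10], [2,5,10], [2,6,7], [5,6,7], [5,6,10]

Hence C_0 ≅ Z^11, C_1 ≅ Z^21, C_2 ≅ Z^12.

The boundary map ∂_1: C_1 → C_0 sends each edge [p,q] (with p < q) to q − p. For instance
  ∂[2,5] = [5] − [2].
The resulting 11×21 matrix has rank 9, and its Smith normal form has invariant factors (1,1,1,1,1,1,1,1,1).

Boundary ∂_2: C_2 → C_1 maps a triangle to the signed sum of its edges. For instance
  ∂[5,6,10] = [6,10] − [5,10] + [5,6],
  ∂[1,8,9] = [8,9] − [1,9] + [1,8].
The resulting 21×12 matrix has rank 11, and its Smith normal form has invariant factors (1,1,1,1,1,1,1,1,1,1,1).

Now H_k = ker ∂_k / im ∂_{k+1}, so:

  H_0: rank C_0 − rank ∂_1 = 11 − 9 = 2, and the invariant factors of ∂_1 are all 1, so H_0 ≅ Z^2.
  H_1: rank ker ∂_1 − rank ∂_2 = (21 − 9) − 11 = 1, and the invariant factors of ∂_2 are all 1, so H_1 ≅ Z.
  H_2: rank ker ∂_2 − rank ∂_3 = (12 − 11) − 0 = 1, and there is no ∂_3, so H_2 ≅ Z.

As a check, the Euler characteristic is 11 − 21 + 12 = 2, which agrees with 2 − 1 + 1 = 2.
(K is a triangulation of the disjoint union of the cylinder S^1 x I and the 2-sphere S^2.)

Hence the Betti numbers are b_0 = 2, b_1 = 1, b_2 = 1.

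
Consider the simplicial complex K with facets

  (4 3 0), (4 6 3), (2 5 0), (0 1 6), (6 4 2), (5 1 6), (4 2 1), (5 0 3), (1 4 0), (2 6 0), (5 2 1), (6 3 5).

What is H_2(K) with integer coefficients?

We work with the vertex ordering 0 < 1 < 2 < 3 < 4 < 5 < 6. The simplices of K, each written with vertices in increasing order, are:

  0-simplices (7): [0], [1], [2], [3], [4], [5], [6]
  1-simplices (18): [0,1], [0,2], [0,3], [0,4], [0,5], [0,6], [1,2], [1,4], [1,5], [1,6], [2,4], [2,5], [2,6], [3,4], [3,5], [3,6], [4,6], [5,6]
  2-simplices (12): [0,1,4], [0,1,6], [0,2,5], [0,2,6], [0,3,4], [0,3,5], [1,2,4], [1,2,5], [1,5,6], [2,4,6], [3,4,6], [3,5,6]

Hence C_0 ≅ Z^7, C_1 ≅ Z^18, C_2 ≅ Z^12.

Boundary ∂_1: C_1 → C_0 sends each edge [p,q] (with p < q) to q − p. For instance
  ∂[1,4] = [4] − [1].
This gives a 7×18 integer matrix of rank 6; reducing to Smith normal form yields diagonal entries (1,1,1,1,1,1).

Boundary ∂_2: C_2 → C_1 acts by ∂[p,q,r] = [q,r] − [p,r] + [p,q]. For instance
  ∂[0,3,5] = [3,5] − [0,5] + [0,3],
  ∂[0,2,5] = [2,5] − [0,5] + [0,2].
The 18×12 boundary matrix has rank 12 and Smith normal form diag(1,1,1,1,1,1,1,1,1,1,1,2).

Reading off H_k = ker ∂_k / im ∂_{k+1}:

  H_2: rank ker ∂_2 − rank ∂_3 = (12 − 12) − 0 = 0, and there is no ∂_3, so H_2 = 0.

H_2 = 0.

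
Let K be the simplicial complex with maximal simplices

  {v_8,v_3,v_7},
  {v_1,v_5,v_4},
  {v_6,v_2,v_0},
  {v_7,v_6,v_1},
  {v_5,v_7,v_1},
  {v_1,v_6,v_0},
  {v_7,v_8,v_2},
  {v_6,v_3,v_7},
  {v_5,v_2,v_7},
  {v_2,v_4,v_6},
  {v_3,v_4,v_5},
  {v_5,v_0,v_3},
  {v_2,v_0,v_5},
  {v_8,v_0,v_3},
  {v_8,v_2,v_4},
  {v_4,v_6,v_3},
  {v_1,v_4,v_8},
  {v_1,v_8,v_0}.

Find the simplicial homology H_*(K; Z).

Fix the vertex order v_0 < v_1 < v_2 < v_3 < v_4 < v_5 < v_6 < v_7 < v_8 and write every simplex with vertices in increasing order. Then dim K = 2 and the simplices of K are:

  0-simplices (9): [v_0], [v_1], [v_2], [v_3], [v_4], [v_5], [v_6], [v_7], [v_8]
  1-simplices (27): (27 of them)
  2-simplices (18): (18 of them)

Hence C_0 ≅ Z^9, C_1 ≅ Z^27, C_2 ≅ Z^18.

∂_1: C_1 → C_0 sends each edge [p,q] (with p < q) to q − p.
As a 9×27 matrix over Z this has rank 8, with invariant factors (1,1,1,1,1,1,1,1).

∂_2: C_2 → C_1 acts by ∂[p,q,r] = [q,r] − [p,r] + [p,q]. For instance
  ∂[v_0,v_2,v_5] = [v_2,v_5] − [v_0,v_5] + [v_0,v_2],
  ∂[v_0,v_2,v_6] = [v_2,v_6] − [v_0,v_6] + [v_0,v_2].
The 27×18 boundary matrix has rank 17 and Smith normal form diag(1,1,1,1,1,1,1,1,1,1,1,1,1,1,1,1,1).

Computing H_k = (kernel of ∂_k) / (image of ∂_{k+1}):

  H_0: rank C_0 − rank ∂_1 = 9 − 8 = 1, and the invariant factors of ∂_1 are all 1, so H_0 = Z.
  H_1: rank ker ∂_1 − rank ∂_2 = (27 − 8) − 17 = 2, and the invariant factors of ∂_2 are all 1, so H_1 = Z^2.
  H_2: rank ker ∂_2 − rank ∂_3 = (18 − 17) − 0 = 1, and there is no ∂_3, so H_2 = Z.

H_0 = Z,  H_1 = Z^2,  H_2 = Z.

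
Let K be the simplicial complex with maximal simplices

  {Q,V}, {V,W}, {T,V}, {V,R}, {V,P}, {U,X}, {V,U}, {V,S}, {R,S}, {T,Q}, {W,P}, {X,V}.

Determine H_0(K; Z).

H_0 ≅ Z.

Take the total order P < Q < R < S < T < U < V < W < X on the vertex set. Then K (dimension 1) consists of the simplices:

  0-simplices (9): P, Q, R, S, T, U, V, W, X
  1-simplices (12): PV, PW, QT, QV, RS, RV, SV, TV, UV, UX, VW, VX

Hence C_0 ≅ Z^9, C_1 ≅ Z^12.

Boundary ∂_1: C_1 → C_0 sends each edge [p,q] (with p < q) to q − p. For instance
  ∂UV = V − U.
The 9×12 boundary matrix has rank 8 and Smith normal form diag(1,1,1,1,1,1,1,1).

Now H_k = ker ∂_k / im ∂_{k+1}, so:

  H_0: rank C_0 − rank ∂_1 = 9 − 8 = 1, and the invariant factors of ∂_1 are all 1, so H_0 ≅ Z.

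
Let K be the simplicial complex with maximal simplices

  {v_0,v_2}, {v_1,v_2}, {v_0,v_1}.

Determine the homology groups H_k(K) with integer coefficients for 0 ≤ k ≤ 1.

H_0 = Z,  H_1 = Z.

Order the vertices as v_0 < v_1 < v_2. Listing each simplex with vertices in this order, K has dimension 1 with simplices:

  0-simplices (3): [v_0], [v_1], [v_2]
  1-simplices (3): [v_0,v_1], [v_0,v_2], [v_1,v_2]

so the chain groups are C_0 ≅ Z^3, C_1 ≅ Z^3.

Boundary ∂_1: C_1 → C_0 is given by ∂[p,q] = [q] − [p]. For instance
  ∂[v_0,v_1] = [v_1] − [v_0].
As a 3×3 matrix over Z this has rank 2, with invariant factors (1,1).

From H_k ≅ ker(∂_k) / im(∂_{k+1}) we obtain:

  H_0: rank C_0 − rank ∂_1 = 3 − 2 = 1, and the invariant factors of ∂_1 are all 1, so H_0 ≅ Z.
  H_1: rank ker ∂_1 − rank ∂_2 = (3 − 2) − 0 = 1, and there is no ∂_2, so H_1 ≅ Z.

As a check, the Euler characteristic is 3 − 3 = 0, which agrees with 1 − 1 = 0.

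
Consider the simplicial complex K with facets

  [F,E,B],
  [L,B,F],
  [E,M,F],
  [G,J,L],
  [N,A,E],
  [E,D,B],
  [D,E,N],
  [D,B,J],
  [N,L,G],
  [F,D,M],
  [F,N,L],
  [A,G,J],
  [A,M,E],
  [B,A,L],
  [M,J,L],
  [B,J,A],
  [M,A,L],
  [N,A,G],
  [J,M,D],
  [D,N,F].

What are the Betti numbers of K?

b_0 = 1, b_1 = 1, b_2 = 0.

Fix the vertex order A < B < D < E < F < G < J < L < M < N and write every simplex with vertices in increasing order. Then dim K = 2 and the simplices of K are:

  0-simplices (10): A, B, D, E, F, G, J, L, M, N
  1-simplices (30): AB, AE, AG, AJ, AL, AM, AN, BD, BE, BF, BJ, BL, DE, DF, DJ, DM, DN, EF, EM, EN, FL, FM, FN, GJ, GL, GN, JL, JM, LM, LN
  2-simplices (20): ABJ, ABL, AEM, AEN, AGJ, AGN, ALM, BDE, BDJ, BEF, BFL, DEN, DFM, DFN, DJM, EFM, FLN, GJL, GLN, JLM

giving chain groups C_0 ≅ Z^10, C_1 ≅ Z^30, C_2 ≅ Z^20.

The boundary map ∂_1: C_1 → C_0 is given by ∂[p,q] = [q] − [p]. For instance
  ∂AE = E − A.
The 10×30 boundary matrix has rank 9 and Smith normal form diag(1,1,1,1,1,1,1,1,1).

The boundary map ∂_2: C_2 → C_1 sends each 2-simplex [p,q,r] to [q,r] − [p,r] + [p,q]. For instance
  ∂FLN = LN − FN + FL,
  ∂JLM = LM − JM + JL.
As a 30×20 matrix over Z this has rank 20, with invariant factors (1,1,1,1,1,1,1,1,1,1,1,1,1,1,1,1,1,1,1,2).

Computing H_k = (kernel of ∂_k) / (image of ∂_{k+1}):

  H_0: rank C_0 − rank ∂_1 = 10 − 9 = 1, and the invariant factors of ∂_1 are all 1, so H_0 ≅ Z.
  H_1: rank ker ∂_1 − rank ∂_2 = (30 − 9) − 20 = 1, and ∂_2 has invariant factor 2 > 1, so H_1 ≅ Z × Z/2.
  H_2: rank ker ∂_2 − rank ∂_3 = (20 − 20) − 0 = 0, and there is no ∂_3, so H_2 ≅ 0.

Hence the Betti numbers are b_0 = 1, b_1 = 1, b_2 = 0.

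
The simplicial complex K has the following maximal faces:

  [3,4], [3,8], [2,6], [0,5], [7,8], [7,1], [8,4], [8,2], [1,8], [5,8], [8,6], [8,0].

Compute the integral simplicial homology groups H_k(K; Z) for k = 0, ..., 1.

H_0 = Z,  H_1 = Z^4.

Fix the vertex order 0 < 1 < 2 < 3 < 4 < 5 < 6 < 7 < 8 and write every simplex with vertices in increasing order. Then dim K = 1 and the simplices of K are:

  0-simplices (9): [0], [1], [2], [3], [4], [5], [6], [7], [8]
  1-simplices (12): [0,5], [0,8], [1,7], [1,8], [2,6], [2,8], [3,4], [3,8], [4,8], [5,8], [6,8], [7,8]

so the chain groups are C_0 ≅ Z^9, C_1 ≅ Z^12.

∂_1: C_1 → C_0 is given by ∂[p,q] = [q] − [p].
As a 9×12 matrix over Z this has rank 8, with invariant factors (1,1,1,1,1,1,1,1).

Reading off H_k = ker ∂_k / im ∂_{k+1}:

  H_0: rank C_0 − rank ∂_1 = 9 − 8 = 1, and the invariant factors of ∂_1 are all 1, so H_0 ≅ Z.
  H_1: rank ker ∂_1 − rank ∂_2 = (12 − 8) − 0 = 4, and there is no ∂_2, so H_1 ≅ Z^4.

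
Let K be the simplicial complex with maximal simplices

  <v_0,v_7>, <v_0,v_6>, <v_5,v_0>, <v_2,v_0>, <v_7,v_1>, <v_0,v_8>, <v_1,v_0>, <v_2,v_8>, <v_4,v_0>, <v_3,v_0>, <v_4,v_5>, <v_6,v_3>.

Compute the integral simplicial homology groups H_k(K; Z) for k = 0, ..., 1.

H_0 ≅ Z,  H_1 ≅ Z^4.

Fix the vertex order v_0 < v_1 < v_2 < v_3 < v_4 < v_5 < v_6 < v_7 < v_8 and write every simplex with vertices in increasing order. Then dim K = 1 and the simplices of K are:

  0-simplices (9): [v_0], [v_1], [v_2], [v_3], [v_4], [v_5], [v_6], [v_7], [v_8]
  1-simplices (12): [v_0,v_1], [v_0,v_2], [v_0,v_3], [v_0,v_4], [v_0,v_5], [v_0,v_6], [v_0,v_7], [v_0,v_8], [v_1,v_7], [v_2,v_8], [v_3,v_6], [v_4,v_5]

so the chain groups are C_0 ≅ Z^9, C_1 ≅ Z^12.

Boundary ∂_1: C_1 → C_0 maps an edge to its endpoints' difference, ∂[p,q] = q − p.
As a 9×12 matrix over Z this has rank 8, with invariant factors (1,1,1,1,1,1,1,1).

Computing H_k = (kernel of ∂_k) / (image of ∂_{k+1}):

  H_0: rank C_0 − rank ∂_1 = 9 − 8 = 1, and the invariant factors of ∂_1 are all 1, so H_0 = Z.
  H_1: rank ker ∂_1 − rank ∂_2 = (12 − 8) − 0 = 4, and there is no ∂_2, so H_1 = Z^4.

(K is a triangulation of a wedge of 4 circles.)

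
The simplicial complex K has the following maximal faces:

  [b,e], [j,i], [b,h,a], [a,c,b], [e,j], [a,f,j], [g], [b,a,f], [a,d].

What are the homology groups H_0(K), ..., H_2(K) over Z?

H_0 = Z^2,  H_1 = Z,  H_2 = 0.

K has 10 vertices, 13 edges, 4 triangles.
rank ∂_0 = 0, rank ∂_1 = 8 ⇒ b_0 = 10 − 0 − 8 = 2; all invariant factors of ∂_1 are 1 so no torsion. So H_0 ≅ Z^2.
rank ∂_1 = 8, rank ∂_2 = 4 ⇒ b_1 = 13 − 8 − 4 = 1; all invariant factors of ∂_2 are 1 so no torsion. So H_1 ≅ Z.
rank ∂_2 = 4, rank ∂_3 = 0 ⇒ b_2 = 4 − 4 − 0 = 0. So H_2 ≅ 0.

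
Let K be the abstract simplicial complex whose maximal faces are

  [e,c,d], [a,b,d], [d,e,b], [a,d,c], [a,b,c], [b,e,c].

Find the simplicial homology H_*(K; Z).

We work with the vertex ordering a < b < c < d < e. The simplices of K, each written with vertices in increasing order, are:

  0-simplices (5): a, b, c, d, e
  1-simplices (9): ab, ac, ad, bc, bd, be, cd, ce, de
  2-simplices (6): abc, abd, acd, bce, bde, cde

Hence C_0 ≅ Z^5, C_1 ≅ Z^9, C_2 ≅ Z^6.

Boundary ∂_1: C_1 → C_0 is given by ∂[p,q] = [q] − [p]. For instance
  ∂be = e − b.
As a 5×9 matrix over Z this has rank 4, with invariant factors (1,1,1,1).

∂_2: C_2 → C_1 acts by ∂[p,q,r] = [q,r] − [p,r] + [p,q]. For instance
  ∂cde = de − ce + cd,
  ∂acd = cd − ad + ac.
The resulting 9×6 matrix has rank 5, and its Smith normal form has invariant factors (1,1,1,1,1).

Reading off H_k = ker ∂_k / im ∂_{k+1}:

  H_0: rank C_0 − rank ∂_1 = 5 − 4 = 1, and the invariant factors of ∂_1 are all 1, so H_0 = Z.
  H_1: rank ker ∂_1 − rank ∂_2 = (9 − 4) − 5 = 0, and the invariant factors of ∂_2 are all 1, so H_1 = 0.
  H_2: rank ker ∂_2 − rank ∂_3 = (6 − 5) − 0 = 1, and there is no ∂_3, so H_2 = Z.

(K is a triangulation of the 2-sphere S^2.)

H_0 ≅ Z,  H_1 = 0,  H_2 ≅ Z.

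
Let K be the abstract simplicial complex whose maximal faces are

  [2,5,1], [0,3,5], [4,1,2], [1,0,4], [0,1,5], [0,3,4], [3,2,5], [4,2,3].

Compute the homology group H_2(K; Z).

Fix the vertex order 0 < 1 < 2 < 3 < 4 < 5 and write every simplex with vertices in increasing order. Then dim K = 2 and the simplices of K are:

  0-simplices (6): [0], [1], [2], [3], [4], [5]
  1-simplices (12): [0,1], [0,3], [0,4], [0,5], [1,2], [1,4], [1,5], [2,3], [2,4], [2,5], [3,4], [3,5]
  2-simplices (8): [0,1,4], [0,1,5], [0,3,4], [0,3,5], [1,2,4], [1,2,5], [2,3,4], [2,3,5]

Hence C_0 ≅ Z^6, C_1 ≅ Z^12, C_2 ≅ Z^8.

∂_1: C_1 → C_0 is given by ∂[p,q] = [q] − [p].
The resulting 6×12 matrix has rank 5, and its Smith normal form has invariant factors (1,1,1,1,1).

∂_2: C_2 → C_1 acts by ∂[p,q,r] = [q,r] − [p,r] + [p,q]. For instance
  ∂[2,3,4] = [3,4] − [2,4] + [2,3],
  ∂[0,1,5] = [1,5] − [0,5] + [0,1].
As a 12×8 matrix over Z this has rank 7, with invariant factors (1,1,1,1,1,1,1).

Reading off H_k = ker ∂_k / im ∂_{k+1}:

  H_2: rank ker ∂_2 − rank ∂_3 = (8 − 7) − 0 = 1, and there is no ∂_3, so H_2 = Z.

H_2 = Z.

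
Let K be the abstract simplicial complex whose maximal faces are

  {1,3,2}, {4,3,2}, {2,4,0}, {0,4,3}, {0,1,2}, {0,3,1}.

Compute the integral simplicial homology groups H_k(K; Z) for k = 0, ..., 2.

We work with the vertex ordering 0 < 1 < 2 < 3 < 4. The simplices of K, each written with vertices in increasing order, are:

  0-simplices (5): [0], [1], [2], [3], [4]
  1-simplices (9): [0,1], [0,2], [0,3], [0,4], [1,2], [1,3], [2,3], [2,4], [3,4]
  2-simplices (6): [0,1,2], [0,1,3], [0,2,4], [0,3,4], [1,2,3], [2,3,4]

so the chain groups are C_0 ≅ Z^5, C_1 ≅ Z^9, C_2 ≅ Z^6.

∂_1: C_1 → C_0 maps an edge to its endpoints' difference, ∂[p,q] = q − p.
As a 5×9 matrix over Z this has rank 4, with invariant factors (1,1,1,1).

∂_2: C_2 → C_1 acts by ∂[p,q,r] = [q,r] − [p,r] + [p,q]. For instance
  ∂[0,3,4] = [3,4] − [0,4] + [0,3],
  ∂[0,1,3] = [1,3] − [0,3] + [0,1].
The resulting 9×6 matrix has rank 5, and its Smith normal form has invariant factors (1,1,1,1,1).

Reading off H_k = ker ∂_k / im ∂_{k+1}:

  H_0: rank C_0 − rank ∂_1 = 5 − 4 = 1, and the invariant factors of ∂_1 are all 1, so H_0 = Z.
  H_1: rank ker ∂_1 − rank ∂_2 = (9 − 4) − 5 = 0, and the invariant factors of ∂_2 are all 1, so H_1 = 0.
  H_2: rank ker ∂_2 − rank ∂_3 = (6 − 5) − 0 = 1, and there is no ∂_3, so H_2 = Z.

As a check, the Euler characteristic is 5 − 9 + 6 = 2, which agrees with 1 − 0 + 1 = 2.

H_0 ≅ Z,  H_1 = 0,  H_2 ≅ Z.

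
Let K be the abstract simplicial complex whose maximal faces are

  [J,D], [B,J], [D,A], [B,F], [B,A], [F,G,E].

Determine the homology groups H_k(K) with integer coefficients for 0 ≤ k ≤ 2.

H_0 = Z,  H_1 = Z,  H_2 = 0.

Fix the vertex order A < B < D < E < F < G < J and write every simplex with vertices in increasing order. Then dim K = 2 and the simplices of K are:

  0-simplices (7): A, B, D, E, F, G, J
  1-simplices (8): AB, AD, BF, BJ, DJ, EF, EG, FG
  2-simplices (1): EFG

so the chain groups are C_0 ≅ Z^7, C_1 ≅ Z^8, C_2 ≅ Z^1.

∂_1: C_1 → C_0 is given by ∂[p,q] = [q] − [p]. For instance
  ∂BJ = J − B.
As a 7×8 matrix over Z this has rank 6, with invariant factors (1,1,1,1,1,1).

The boundary map ∂_2: C_2 → C_1 acts by ∂[p,q,r] = [q,r] − [p,r] + [p,q]. For instance
  ∂EFG = FG − EG + EF.
The 8×1 boundary matrix has rank 1 and Smith normal form diag(1).

Now H_k = ker ∂_k / im ∂_{k+1}, so:

  H_0: rank C_0 − rank ∂_1 = 7 − 6 = 1, and the invariant factors of ∂_1 are all 1, so H_0 ≅ Z.
  H_1: rank ker ∂_1 − rank ∂_2 = (8 − 6) − 1 = 1, and the invariant factors of ∂_2 are all 1, so H_1 ≅ Z.
  H_2: rank ker ∂_2 − rank ∂_3 = (1 − 1) − 0 = 0, and there is no ∂_3, so H_2 ≅ 0.

As a check, the Euler characteristic is 7 − 8 + 1 = 0, which agrees with 1 − 1 + 0 = 0.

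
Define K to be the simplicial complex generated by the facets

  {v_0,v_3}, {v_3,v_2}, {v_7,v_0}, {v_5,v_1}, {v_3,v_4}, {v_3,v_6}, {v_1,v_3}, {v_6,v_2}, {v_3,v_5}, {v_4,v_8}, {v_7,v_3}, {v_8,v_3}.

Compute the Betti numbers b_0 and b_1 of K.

b_0 = 1, b_1 = 4.

Take the total order v_0 < v_1 < v_2 < v_3 < v_4 < v_5 < v_6 < v_7 < v_8 on the vertex set. Then K (dimension 1) consists of the simplices:

  0-simplices (9): [v_0], [v_1], [v_2], [v_3], [v_4], [v_5], [v_6], [v_7], [v_8]
  1-simplices (12): [v_0,v_3], [v_0,v_7], [v_1,v_3], [v_1,v_5], [v_2,v_3], [v_2,v_6], [v_3,v_4], [v_3,v_5], [v_3,v_6], [v_3,v_7], [v_3,v_8], [v_4,v_8]

Hence C_0 ≅ Z^9, C_1 ≅ Z^12.

∂_1: C_1 → C_0 is given by ∂[p,q] = [q] − [p].
The resulting 9×12 matrix has rank 8, and its Smith normal form has invariant factors (1,1,1,1,1,1,1,1).

Reading off H_k = ker ∂_k / im ∂_{k+1}:

  H_0: rank C_0 − rank ∂_1 = 9 − 8 = 1, and the invariant factors of ∂_1 are all 1, so H_0 ≅ Z.
  H_1: rank ker ∂_1 − rank ∂_2 = (12 − 8) − 0 = 4, and there is no ∂_2, so H_1 ≅ Z^4.

Hence the Betti numbers are b_0 = 1, b_1 = 4.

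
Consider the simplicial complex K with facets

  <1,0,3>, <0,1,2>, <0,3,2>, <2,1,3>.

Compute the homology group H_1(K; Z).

H_1 ≅ 0.

Take the total order 0 < 1 < 2 < 3 on the vertex set. Then K (dimension 2) consists of the simplices:

  0-simplices (4): [0], [1], [2], [3]
  1-simplices (6): [0,1], [0,2], [0,3], [1,2], [1,3], [2,3]
  2-simplices (4): [0,1,2], [0,1,3], [0,2,3], [1,2,3]

so the chain groups are C_0 ≅ Z^4, C_1 ≅ Z^6, C_2 ≅ Z^4.

∂_1: C_1 → C_0 is given by ∂[p,q] = [q] − [p].
The 4×6 boundary matrix has rank 3 and Smith normal form diag(1,1,1).

∂_2: C_2 → C_1 maps a triangle to the signed sum of its edges. For instance
  ∂[1,2,3] = [2,3] − [1,3] + [1,2],
  ∂[0,1,3] = [1,3] − [0,3] + [0,1].
The 6×4 boundary matrix has rank 3 and Smith normal form diag(1,1,1).

Now H_k = ker ∂_k / im ∂_{k+1}, so:

  H_1: rank ker ∂_1 − rank ∂_2 = (6 − 3) − 3 = 0, and the invariant factors of ∂_2 are all 1, so H_1 ≅ 0.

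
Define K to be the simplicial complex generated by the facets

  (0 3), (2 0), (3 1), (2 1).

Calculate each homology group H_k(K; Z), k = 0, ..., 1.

Fix the vertex order 0 < 1 < 2 < 3 and write every simplex with vertices in increasing order. Then dim K = 1 and the simplices of K are:

  0-simplices (4): [0], [1], [2], [3]
  1-simplices (4): [0,2], [0,3], [1,2], [1,3]

Hence C_0 ≅ Z^4, C_1 ≅ Z^4.

The boundary map ∂_1: C_1 → C_0 sends each edge [p,q] (with p < q) to q − p.
The resulting 4×4 matrix has rank 3, and its Smith normal form has invariant factors (1,1,1).

Reading off H_k = ker ∂_k / im ∂_{k+1}:

  H_0: rank C_0 − rank ∂_1 = 4 − 3 = 1, and the invariant factors of ∂_1 are all 1, so H_0 = Z.
  H_1: rank ker ∂_1 − rank ∂_2 = (4 − 3) − 0 = 1, and there is no ∂_2, so H_1 = Z.

H_0 ≅ Z,  H_1 ≅ Z.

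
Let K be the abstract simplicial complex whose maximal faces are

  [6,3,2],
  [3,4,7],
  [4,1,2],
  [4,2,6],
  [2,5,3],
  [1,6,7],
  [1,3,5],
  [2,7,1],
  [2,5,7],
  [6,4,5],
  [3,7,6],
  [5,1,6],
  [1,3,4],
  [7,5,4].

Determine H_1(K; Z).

K has 7 vertices, 21 edges, 14 triangles.
rank ∂_1 = 6, rank ∂_2 = 13 ⇒ b_1 = 21 − 6 − 13 = 2; all invariant factors of ∂_2 are 1 so no torsion. So H_1 ≅ Z^2.

H_1 = Z^2.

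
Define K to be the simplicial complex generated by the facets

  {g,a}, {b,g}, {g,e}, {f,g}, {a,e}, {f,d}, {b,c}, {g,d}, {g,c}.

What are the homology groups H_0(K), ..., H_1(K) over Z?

Fix the vertex order a < b < c < d < e < f < g and write every simplex with vertices in increasing order. Then dim K = 1 and the simplices of K are:

  0-simplices (7): a, b, c, d, e, f, g
  1-simplices (9): ae, ag, bc, bg, cg, df, dg, eg, fg

giving chain groups C_0 ≅ Z^7, C_1 ≅ Z^9.

∂_1: C_1 → C_0 is given by ∂[p,q] = [q] − [p].
As a 7×9 matrix over Z this has rank 6, with invariant factors (1,1,1,1,1,1).

Computing H_k = (kernel of ∂_k) / (image of ∂_{k+1}):

  H_0: rank C_0 − rank ∂_1 = 7 − 6 = 1, and the invariant factors of ∂_1 are all 1, so H_0 ≅ Z.
  H_1: rank ker ∂_1 − rank ∂_2 = (9 − 6) − 0 = 3, and there is no ∂_2, so H_1 ≅ Z^3.

(K is a triangulation of a wedge of 3 circles.)

H_0 ≅ Z,  H_1 ≅ Z^3.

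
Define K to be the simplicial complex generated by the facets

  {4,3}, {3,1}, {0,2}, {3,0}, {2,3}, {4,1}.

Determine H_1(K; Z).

Take the total order 0 < 1 < 2 < 3 < 4 on the vertex set. Then K (dimension 1) consists of the simplices:

  0-simplices (5): [0], [1], [2], [3], [4]
  1-simplices (6): [0,2], [0,3], [1,3], [1,4], [2,3], [3,4]

Hence C_0 ≅ Z^5, C_1 ≅ Z^6.

Boundary ∂_1: C_1 → C_0 is given by ∂[p,q] = [q] − [p].
This gives a 5×6 integer matrix of rank 4; reducing to Smith normal form yields diagonal entries (1,1,1,1).

Reading off H_k = ker ∂_k / im ∂_{k+1}:

  H_1: rank ker ∂_1 − rank ∂_2 = (6 − 4) − 0 = 2, and there is no ∂_2, so H_1 ≅ Z^2.

H_1 = Z^2.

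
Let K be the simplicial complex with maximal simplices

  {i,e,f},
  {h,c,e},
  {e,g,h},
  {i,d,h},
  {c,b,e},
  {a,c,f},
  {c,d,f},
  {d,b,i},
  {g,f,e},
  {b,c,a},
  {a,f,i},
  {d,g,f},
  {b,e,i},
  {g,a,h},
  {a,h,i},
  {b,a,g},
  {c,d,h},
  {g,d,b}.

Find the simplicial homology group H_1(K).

Fix the vertex order a < b < c < d < e < f < g < h < i and write every simplex with vertices in increasing order. Then dim K = 2 and the simplices of K are:

  0-simplices (9): a, b, c, d, e, f, g, h, i
  1-simplices (27): ab, ac, af, ag, ah, ai, bc, bd, be, bg, bi, cd, ce, cf, ch, df, dg, dh, di, ef, eg, eh, ei, fg, fi, gh, hi
  2-simplices (18): abc, abg, acf, afi, agh, ahi, bce, bdg, bdi, bei, cdf, cdh, ceh, dfg, dhi, efg, efi, egh

giving chain groups C_0 ≅ Z^9, C_1 ≅ Z^27, C_2 ≅ Z^18.

The boundary map ∂_1: C_1 → C_0 is given by ∂[p,q] = [q] − [p]. For instance
  ∂af = f − a.
The resulting 9×27 matrix has rank 8, and its Smith normal form has invariant factors (1,1,1,1,1,1,1,1).

Boundary ∂_2: C_2 → C_1 maps a triangle to the signed sum of its edges. For instance
  ∂acf = cf − af + ac,
  ∂efi = fi − ei + ef.
The 27×18 boundary matrix has rank 17 and Smith normal form diag(1,1,1,1,1,1,1,1,1,1,1,1,1,1,1,1,1).

Computing H_k = (kernel of ∂_k) / (image of ∂_{k+1}):

  H_1: rank ker ∂_1 − rank ∂_2 = (27 − 8) − 17 = 2, and the invariant factors of ∂_2 are all 1, so H_1 = Z^2.

H_1 ≅ Z^2.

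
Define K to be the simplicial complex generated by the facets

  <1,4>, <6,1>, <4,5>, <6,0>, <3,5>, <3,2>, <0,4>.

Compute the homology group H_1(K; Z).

H_1 = Z.

Fix the vertex order 0 < 1 < 2 < 3 < 4 < 5 < 6 and write every simplex with vertices in increasing order. Then dim K = 1 and the simplices of K are:

  0-simplices (7): [0], [1], [2], [3], [4], [5], [6]
  1-simplices (7): [0,4], [0,6], [1,4], [1,6], [2,3], [3,5], [4,5]

so the chain groups are C_0 ≅ Z^7, C_1 ≅ Z^7.

The boundary map ∂_1: C_1 → C_0 is given by ∂[p,q] = [q] − [p]. For instance
  ∂[3,5] = [5] − [3].
The 7×7 boundary matrix has rank 6 and Smith normal form diag(1,1,1,1,1,1).

From H_k ≅ ker(∂_k) / im(∂_{k+1}) we obtain:

  H_1: rank ker ∂_1 − rank ∂_2 = (7 − 6) − 0 = 1, and there is no ∂_2, so H_1 = Z.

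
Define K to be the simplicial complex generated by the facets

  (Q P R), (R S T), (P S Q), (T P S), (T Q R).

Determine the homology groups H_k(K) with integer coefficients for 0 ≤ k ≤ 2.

K has 5 vertices, 10 edges, 5 triangles.
rank ∂_0 = 0, rank ∂_1 = 4 ⇒ b_0 = 5 − 0 − 4 = 1; all invariant factors of ∂_1 are 1 so no torsion. So H_0 = Z.
rank ∂_1 = 4, rank ∂_2 = 5 ⇒ b_1 = 10 − 4 − 5 = 1; all invariant factors of ∂_2 are 1 so no torsion. So H_1 = Z.
rank ∂_2 = 5, rank ∂_3 = 0 ⇒ b_2 = 5 − 5 − 0 = 0. So H_2 = 0.

H_0 ≅ Z,  H_1 ≅ Z,  H_2 = 0.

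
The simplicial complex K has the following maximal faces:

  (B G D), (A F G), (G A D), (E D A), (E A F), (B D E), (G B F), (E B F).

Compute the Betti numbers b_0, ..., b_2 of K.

b_0 = 1, b_1 = 0, b_2 = 1.

Fix the vertex order A < B < D < E < F < G and write every simplex with vertices in increasing order. Then dim K = 2 and the simplices of K are:

  0-simplices (6): A, B, D, E, F, G
  1-simplices (12): AD, AE, AF, AG, BD, BE, BF, BG, DE, DG, EF, FG
  2-simplices (8): ADE, ADG, AEF, AFG, BDE, BDG, BEF, BFG

giving chain groups C_0 ≅ Z^6, C_1 ≅ Z^12, C_2 ≅ Z^8.

The boundary map ∂_1: C_1 → C_0 sends each edge [p,q] (with p < q) to q − p.
This gives a 6×12 integer matrix of rank 5; reducing to Smith normal form yields diagonal entries (1,1,1,1,1).

Boundary ∂_2: C_2 → C_1 sends each 2-simplex [p,q,r] to [q,r] − [p,r] + [p,q]. For instance
  ∂BEF = EF − BF + BE,
  ∂AFG = FG − AG + AF.
As a 12×8 matrix over Z this has rank 7, with invariant factors (1,1,1,1,1,1,1).

Computing H_k = (kernel of ∂_k) / (image of ∂_{k+1}):

  H_0: rank C_0 − rank ∂_1 = 6 − 5 = 1, and the invariant factors of ∂_1 are all 1, so H_0 = Z.
  H_1: rank ker ∂_1 − rank ∂_2 = (12 − 5) − 7 = 0, and the invariant factors of ∂_2 are all 1, so H_1 = 0.
  H_2: rank ker ∂_2 − rank ∂_3 = (8 − 7) − 0 = 1, and there is no ∂_3, so H_2 = Z.

As a check, the Euler characteristic is 6 − 12 + 8 = 2, which agrees with 1 − 0 + 1 = 2.
(K is a triangulation of the 2-sphere S^2.)

Hence the Betti numbers are b_0 = 1, b_1 = 0, b_2 = 1.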